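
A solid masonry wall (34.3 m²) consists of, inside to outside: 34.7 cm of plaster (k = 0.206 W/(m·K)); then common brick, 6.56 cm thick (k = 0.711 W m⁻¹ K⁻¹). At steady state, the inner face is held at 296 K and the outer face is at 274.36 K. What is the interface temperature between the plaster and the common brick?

Treat each layer as a resistance in series:
  R_plaster = L/(kA) = 0.347/(0.206·34.3) = 0.04911 K/W
  R_common brick = L/(kA) = 0.0656/(0.711·34.3) = 0.002690 K/W
ΣR = 0.04911 + 0.002690 = 0.05180 K/W
Q = ΔT/ΣR = (296 K − 274.36 K)/0.05180 = 417.8 W
From the inner boundary to the plaster/common brick interface, ΣR_partial = 0.04911 K/W.
T_interface = T_in − Q·ΣR_partial = 296 K − (417.8)(0.04911) = 275.48 K

T = 275.48 K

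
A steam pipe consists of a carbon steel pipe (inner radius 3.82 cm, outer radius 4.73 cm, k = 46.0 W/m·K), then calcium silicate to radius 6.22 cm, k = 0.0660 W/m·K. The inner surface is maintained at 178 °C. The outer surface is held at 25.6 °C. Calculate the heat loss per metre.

Q' = 231 W/m

Resistance network (inner→outer):
  R'_carbon steel = ln(0.0473/0.0382)/(2πk) = 0.2137/(2π·46.0) = 7.393×10^-4 m·K/W
  R'_calcium silicate = ln(0.0622/0.0473)/(2πk) = 0.2738/(2π·0.0660) = 0.6604 m·K/W
ΣR = 7.393×10^-4 + 0.6604 = 0.6611 m·K/W
Q' = ΔT/ΣR = (178 °C − 25.6 °C)/0.6611 = 231 W/m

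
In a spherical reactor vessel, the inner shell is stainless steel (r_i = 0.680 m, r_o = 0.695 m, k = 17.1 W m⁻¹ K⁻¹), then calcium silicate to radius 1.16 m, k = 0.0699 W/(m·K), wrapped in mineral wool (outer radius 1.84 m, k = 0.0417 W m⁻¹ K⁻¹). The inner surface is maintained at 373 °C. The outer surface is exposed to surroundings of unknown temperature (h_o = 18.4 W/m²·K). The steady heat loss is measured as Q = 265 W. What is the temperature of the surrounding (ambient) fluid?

Series resistances:
  R_stainless steel = (1/0.680 − 1/0.695)/(4πk) = 0.03174/(4π·17.1) = 1.477×10^-4 K/W
  R_calcium silicate = (1/0.695 − 1/1.16)/(4πk) = 0.5768/(4π·0.0699) = 0.6566 K/W
  R_mineral wool = (1/1.16 − 1/1.84)/(4πk) = 0.3186/(4π·0.0417) = 0.6080 K/W
  R_conv,out = 1/(4πr²h) = 1/(4π·1.84²·18.4) = 0.001277 K/W
ΣR = 1.266 K/W
ΔT = Q·ΣR = 265 × 1.266 = 335.5 K
Heat flows outward, so T_out = T_in − ΔT = 373 − 335.5 = 37.5 °C

T_out = 37.5 °C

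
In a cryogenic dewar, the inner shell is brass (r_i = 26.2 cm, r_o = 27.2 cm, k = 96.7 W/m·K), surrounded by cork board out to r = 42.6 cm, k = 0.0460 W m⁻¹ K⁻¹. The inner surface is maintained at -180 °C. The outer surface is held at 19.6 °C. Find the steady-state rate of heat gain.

Resistance network (inner→outer):
  R_brass = (1/0.262 − 1/0.272)/(4πk) = 0.1403/(4π·96.7) = 1.155×10^-4 K/W
  R_cork board = (1/0.272 − 1/0.426)/(4πk) = 1.329/(4π·0.0460) = 2.299 K/W
ΣR = 1.155×10^-4 + 2.299 = 2.299 K/W
Q = ΔT/ΣR = (-180 °C − 19.6 °C)/2.299 = -86.8 W
(Negative Q ⇒ heat flows inward; heat gain = 86.8 W.)

Q = 86.8 W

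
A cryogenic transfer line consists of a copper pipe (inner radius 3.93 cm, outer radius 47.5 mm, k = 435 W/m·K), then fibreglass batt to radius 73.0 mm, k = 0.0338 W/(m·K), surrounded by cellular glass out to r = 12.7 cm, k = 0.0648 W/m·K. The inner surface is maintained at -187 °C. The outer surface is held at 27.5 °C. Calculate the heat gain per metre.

Series thermal resistances, inner to outer:
  R'_copper = ln(0.0475/0.0393)/(2πk) = 0.1895/(2π·435) = 6.933×10^-5 m·K/W
  R'_fibreglass batt = ln(0.0730/0.0475)/(2πk) = 0.4297/(2π·0.0338) = 2.023 m·K/W
  R'_cellular glass = ln(0.127/0.0730)/(2πk) = 0.5537/(2π·0.0648) = 1.360 m·K/W
ΣR = 6.933×10^-5 + 2.023 + 1.360 = 3.383 m·K/W
Q' = ΔT/ΣR = (-187 °C − 27.5 °C)/3.383 = -63.4 W/m
(Negative Q' ⇒ heat flows inward; heat gain = 63.4 W/m.)

Q' = 63.4 W/m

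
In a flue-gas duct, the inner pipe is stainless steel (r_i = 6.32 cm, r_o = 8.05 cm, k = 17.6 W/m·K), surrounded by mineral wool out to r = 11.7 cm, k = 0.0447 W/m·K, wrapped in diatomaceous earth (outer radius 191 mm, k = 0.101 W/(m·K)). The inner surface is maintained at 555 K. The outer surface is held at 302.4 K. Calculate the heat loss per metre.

Q' = 120 W/m

Resistance network (inner→outer):
  R'_stainless steel = ln(0.0805/0.0632)/(2πk) = 0.2420/(2π·17.6) = 0.002188 m·K/W
  R'_mineral wool = ln(0.117/0.0805)/(2πk) = 0.3739/(2π·0.0447) = 1.331 m·K/W
  R'_diatomaceous earth = ln(0.191/0.117)/(2πk) = 0.4901/(2π·0.101) = 0.7723 m·K/W
ΣR = 0.002188 + 1.331 + 0.7723 = 2.105 m·K/W
Q' = ΔT/ΣR = (555 K − 302.4 K)/2.105 = 120 W/m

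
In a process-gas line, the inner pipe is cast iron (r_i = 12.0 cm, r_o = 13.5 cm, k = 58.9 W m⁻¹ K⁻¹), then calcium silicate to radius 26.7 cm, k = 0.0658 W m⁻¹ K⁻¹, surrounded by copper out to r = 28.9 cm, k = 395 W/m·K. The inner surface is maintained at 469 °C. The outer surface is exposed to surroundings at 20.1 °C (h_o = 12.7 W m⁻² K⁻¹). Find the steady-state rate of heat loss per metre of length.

Series thermal resistances, inner to outer:
  R'_cast iron = ln(0.135/0.120)/(2πk) = 0.1178/(2π·58.9) = 3.183×10^-4 m·K/W
  R'_calcium silicate = ln(0.267/0.135)/(2πk) = 0.6820/(2π·0.0658) = 1.650 m·K/W
  R'_copper = ln(0.289/0.267)/(2πk) = 0.07918/(2π·395) = 3.190×10^-5 m·K/W
  R'_conv,out = 1/(2πr h) = 1/(2π·0.289·12.7) = 0.04336 m·K/W
ΣR = 3.183×10^-4 + 1.650 + 3.190×10^-5 + 0.04336 = 1.694 m·K/W
Q' = ΔT/ΣR = (469 °C − 20.1 °C)/1.694 = 265 W/m

Q' = 265 W/m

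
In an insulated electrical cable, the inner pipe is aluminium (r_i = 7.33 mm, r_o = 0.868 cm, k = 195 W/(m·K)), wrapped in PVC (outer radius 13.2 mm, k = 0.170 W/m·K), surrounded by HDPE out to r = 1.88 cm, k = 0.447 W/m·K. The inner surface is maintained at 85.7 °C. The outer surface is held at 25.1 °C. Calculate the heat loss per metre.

Q' = 117 W/m

Series thermal resistances, inner to outer:
  R'_aluminium = ln(0.00868/0.00733)/(2πk) = 0.1690/(2π·195) = 1.380×10^-4 m·K/W
  R'_PVC = ln(0.0132/0.00868)/(2πk) = 0.4192/(2π·0.170) = 0.3925 m·K/W
  R'_HDPE = ln(0.0188/0.0132)/(2πk) = 0.3536/(2π·0.447) = 0.1259 m·K/W
ΣR = 1.380×10^-4 + 0.3925 + 0.1259 = 0.5185 m·K/W
Q' = ΔT/ΣR = (85.7 °C − 25.1 °C)/0.5185 = 117 W/m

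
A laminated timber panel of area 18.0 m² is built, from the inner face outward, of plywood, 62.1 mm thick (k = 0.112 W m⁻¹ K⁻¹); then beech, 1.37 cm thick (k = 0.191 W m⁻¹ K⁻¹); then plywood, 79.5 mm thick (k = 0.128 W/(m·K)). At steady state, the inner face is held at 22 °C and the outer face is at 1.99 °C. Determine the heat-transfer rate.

Resistance network (inner→outer):
  R_plywood = L/(kA) = 0.0621/(0.112·18.0) = 0.03080 K/W
  R_beech = L/(kA) = 0.0137/(0.191·18.0) = 0.003985 K/W
  R_plywood = L/(kA) = 0.0795/(0.128·18.0) = 0.03451 K/W
ΣR = 0.03080 + 0.003985 + 0.03451 = 0.06929 K/W
Q = ΔT/ΣR = (22 °C − 1.99 °C)/0.06929 = 289 W

Q = 289 W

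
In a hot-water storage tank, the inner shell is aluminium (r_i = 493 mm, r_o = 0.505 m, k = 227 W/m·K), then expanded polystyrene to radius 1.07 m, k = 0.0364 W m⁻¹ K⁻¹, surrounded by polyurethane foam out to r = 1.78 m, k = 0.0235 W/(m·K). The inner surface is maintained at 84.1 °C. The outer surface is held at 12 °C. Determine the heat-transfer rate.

Resistance network (inner→outer):
  R_aluminium = (1/0.493 − 1/0.505)/(4πk) = 0.04820/(4π·227) = 1.690×10^-5 K/W
  R_expanded polystyrene = (1/0.505 − 1/1.07)/(4πk) = 1.046/(4π·0.0364) = 2.286 K/W
  R_polyurethane foam = (1/1.07 − 1/1.78)/(4πk) = 0.3728/(4π·0.0235) = 1.262 K/W
ΣR = 1.690×10^-5 + 2.286 + 1.262 = 3.548 K/W
Q = ΔT/ΣR = (84.1 °C − 12 °C)/3.548 = 20.3 W

Q = 20.3 W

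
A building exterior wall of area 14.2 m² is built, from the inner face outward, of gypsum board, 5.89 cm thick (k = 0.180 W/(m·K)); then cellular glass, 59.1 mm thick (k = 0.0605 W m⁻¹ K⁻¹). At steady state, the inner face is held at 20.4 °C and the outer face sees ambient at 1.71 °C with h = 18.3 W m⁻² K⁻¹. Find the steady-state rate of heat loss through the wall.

Treat each layer as a resistance in series:
  R_gypsum board = L/(kA) = 0.0589/(0.180·14.2) = 0.02304 K/W
  R_cellular glass = L/(kA) = 0.0591/(0.0605·14.2) = 0.06879 K/W
  R_conv,out = 1/(hA) = 1/(18.3·14.2) = 0.003848 K/W
ΣR = 0.02304 + 0.06879 + 0.003848 = 0.09568 K/W
Q = ΔT/ΣR = (20.4 °C − 1.71 °C)/0.09568 = 195 W

Q = 195 W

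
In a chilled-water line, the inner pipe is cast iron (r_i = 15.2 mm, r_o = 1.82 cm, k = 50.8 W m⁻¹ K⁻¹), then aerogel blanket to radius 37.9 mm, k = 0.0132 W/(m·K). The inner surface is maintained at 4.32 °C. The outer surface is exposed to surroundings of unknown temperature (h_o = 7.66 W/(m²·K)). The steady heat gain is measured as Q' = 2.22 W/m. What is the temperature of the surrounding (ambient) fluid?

Sum the resistances:
  R'_cast iron = ln(0.0182/0.0152)/(2πk) = 0.1801/(2π·50.8) = 5.643×10^-4 m·K/W
  R'_aerogel blanket = ln(0.0379/0.0182)/(2πk) = 0.7335/(2π·0.0132) = 8.844 m·K/W
  R'_conv,out = 1/(2πr h) = 1/(2π·0.0379·7.66) = 0.5482 m·K/W
ΣR = 9.393 m·K/W
ΔT = Q'·ΣR = 2.22 × 9.393 = 20.85 K
Heat flows inward, so T_out = T_in + ΔT = 4.32 + 20.85 = 25.2 °C

T_out = 25.2 °C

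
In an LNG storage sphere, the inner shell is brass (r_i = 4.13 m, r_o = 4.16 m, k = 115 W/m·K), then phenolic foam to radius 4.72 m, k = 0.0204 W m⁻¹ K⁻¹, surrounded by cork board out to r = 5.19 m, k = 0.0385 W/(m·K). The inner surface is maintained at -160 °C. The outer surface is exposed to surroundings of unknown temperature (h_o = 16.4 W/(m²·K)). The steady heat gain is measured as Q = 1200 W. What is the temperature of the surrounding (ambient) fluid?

T_out = 21.3 °C

Series resistances:
  R_brass = (1/4.13 − 1/4.16)/(4πk) = 0.001746/(4π·115) = 1.208×10^-6 K/W
  R_phenolic foam = (1/4.16 − 1/4.72)/(4πk) = 0.02852/(4π·0.0204) = 0.1113 K/W
  R_cork board = (1/4.72 − 1/5.19)/(4πk) = 0.01919/(4π·0.0385) = 0.03966 K/W
  R_conv,out = 1/(4πr²h) = 1/(4π·5.19²·16.4) = 1.801×10^-4 K/W
ΣR = 0.1511 K/W
ΔT = Q·ΣR = 1200 × 0.1511 = 181.3 K
Heat flows inward, so T_out = T_in + ΔT = -160 + 181.3 = 21.3 °C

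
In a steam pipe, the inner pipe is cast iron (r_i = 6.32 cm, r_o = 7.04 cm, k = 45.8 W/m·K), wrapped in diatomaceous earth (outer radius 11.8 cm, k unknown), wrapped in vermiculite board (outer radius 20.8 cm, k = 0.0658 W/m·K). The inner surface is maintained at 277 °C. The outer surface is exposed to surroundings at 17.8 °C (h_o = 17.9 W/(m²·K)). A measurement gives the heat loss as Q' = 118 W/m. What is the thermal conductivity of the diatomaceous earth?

ΣR = ΔT/Q' = |277 − 17.8|/118 = 2.197 m·K/W
Known resistances:
  R'_cast iron = ln(0.0704/0.0632)/(2πk) = 0.1079/(2π·45.8) = 3.749×10^-4 m·K/W
  R'_vermiculite board = ln(0.208/0.118)/(2πk) = 0.5669/(2π·0.0658) = 1.371 m·K/W
  R'_conv,out = 1/(2πr h) = 1/(2π·0.208·17.9) = 0.04275 m·K/W
R_diatomaceous earth = ΣR − ΣR_known = 2.197 − 1.414 = 0.7830 m·K/W
ln(r₂/r₁)/(2πk) = 0.7830 ⇒ k = 0.5165/(2π·0.7830) = 0.105 W/m·K

k = 0.105 W/m·K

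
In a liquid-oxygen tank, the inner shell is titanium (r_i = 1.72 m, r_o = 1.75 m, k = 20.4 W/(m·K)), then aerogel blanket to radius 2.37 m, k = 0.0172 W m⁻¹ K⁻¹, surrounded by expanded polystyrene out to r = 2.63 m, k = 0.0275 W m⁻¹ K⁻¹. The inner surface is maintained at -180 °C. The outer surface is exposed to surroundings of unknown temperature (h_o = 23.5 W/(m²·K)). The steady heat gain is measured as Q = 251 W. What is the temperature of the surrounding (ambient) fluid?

T_out = 24.0 °C

Sum the resistances:
  R_titanium = (1/1.72 − 1/1.75)/(4πk) = 0.009967/(4π·20.4) = 3.888×10^-5 K/W
  R_aerogel blanket = (1/1.75 − 1/2.37)/(4πk) = 0.1495/(4π·0.0172) = 0.6916 K/W
  R_expanded polystyrene = (1/2.37 − 1/2.63)/(4πk) = 0.04171/(4π·0.0275) = 0.1207 K/W
  R_conv,out = 1/(4πr²h) = 1/(4π·2.63²·23.5) = 4.896×10^-4 K/W
ΣR = 0.8129 K/W
ΔT = Q·ΣR = 251 × 0.8129 = 204.0 K
Heat flows inward, so T_out = T_in + ΔT = -180 + 204.0 = 24.0 °C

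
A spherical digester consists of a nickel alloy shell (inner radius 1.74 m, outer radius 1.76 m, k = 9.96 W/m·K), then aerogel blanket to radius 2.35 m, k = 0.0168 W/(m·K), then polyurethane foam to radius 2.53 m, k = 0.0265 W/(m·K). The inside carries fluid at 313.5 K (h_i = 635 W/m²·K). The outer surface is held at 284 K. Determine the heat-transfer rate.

Q = 38.5 W

Series thermal resistances, inner to outer:
  R_conv,in = 1/(4πr²h) = 1/(4π·1.74²·635) = 4.139×10^-5 K/W
  R_nickel alloy = (1/1.74 − 1/1.76)/(4πk) = 0.006531/(4π·9.96) = 5.218×10^-5 K/W
  R_aerogel blanket = (1/1.76 − 1/2.35)/(4πk) = 0.1426/(4π·0.0168) = 0.6757 K/W
  R_polyurethane foam = (1/2.35 − 1/2.53)/(4πk) = 0.03027/(4π·0.0265) = 0.09091 K/W
ΣR = 4.139×10^-5 + 5.218×10^-5 + 0.6757 + 0.09091 = 0.7667 K/W
Q = ΔT/ΣR = (313.5 K − 284 K)/0.7667 = 38.5 W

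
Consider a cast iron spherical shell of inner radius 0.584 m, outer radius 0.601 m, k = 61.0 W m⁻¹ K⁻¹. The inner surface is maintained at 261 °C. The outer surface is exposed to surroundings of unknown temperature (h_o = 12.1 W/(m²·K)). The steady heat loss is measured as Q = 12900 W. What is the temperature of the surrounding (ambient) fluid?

T_out = 25.3 °C

Series resistances:
  R_cast iron = (1/0.584 − 1/0.601)/(4πk) = 0.04844/(4π·61.0) = 6.319×10^-5 K/W
  R_conv,out = 1/(4πr²h) = 1/(4π·0.601²·12.1) = 0.01821 K/W
ΣR = 0.01827 K/W
ΔT = Q·ΣR = 12900 × 0.01827 = 235.7 K
Heat flows outward, so T_out = T_in − ΔT = 261 − 235.7 = 25.3 °C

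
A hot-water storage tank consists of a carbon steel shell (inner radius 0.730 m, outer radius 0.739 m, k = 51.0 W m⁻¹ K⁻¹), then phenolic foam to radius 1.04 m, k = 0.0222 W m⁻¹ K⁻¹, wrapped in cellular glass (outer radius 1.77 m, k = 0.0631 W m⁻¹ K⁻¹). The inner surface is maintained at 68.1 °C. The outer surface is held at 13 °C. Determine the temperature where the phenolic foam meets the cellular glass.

Treat each layer as a resistance in series:
  R_carbon steel = (1/0.730 − 1/0.739)/(4πk) = 0.01668/(4π·51.0) = 2.603×10^-5 K/W
  R_phenolic foam = (1/0.739 − 1/1.04)/(4πk) = 0.3916/(4π·0.0222) = 1.404 K/W
  R_cellular glass = (1/1.04 − 1/1.77)/(4πk) = 0.3966/(4π·0.0631) = 0.5001 K/W
ΣR = 2.603×10^-5 + 1.404 + 0.5001 = 1.904 K/W
Q = ΔT/ΣR = (68.1 °C − 13 °C)/1.904 = 28.94 W
From the inner boundary to the phenolic foam/cellular glass interface, ΣR_partial = 1.404 K/W.
T_interface = T_in − Q·ΣR_partial = 68.1 °C − (28.94)(1.404) = 27.5 °C

T = 27.5 °C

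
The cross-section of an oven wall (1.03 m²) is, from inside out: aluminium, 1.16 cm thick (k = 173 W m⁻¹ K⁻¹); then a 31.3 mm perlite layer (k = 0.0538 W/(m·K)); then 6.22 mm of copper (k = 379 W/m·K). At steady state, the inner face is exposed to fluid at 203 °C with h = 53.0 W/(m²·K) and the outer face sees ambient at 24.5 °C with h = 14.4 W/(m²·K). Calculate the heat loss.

Series thermal resistances, inner to outer:
  R_conv,in = 1/(hA) = 1/(53.0·1.03) = 0.01832 K/W
  R_aluminium = L/(kA) = 0.0116/(173·1.03) = 6.510×10^-5 K/W
  R_perlite = L/(kA) = 0.0313/(0.0538·1.03) = 0.5648 K/W
  R_copper = L/(kA) = 0.00622/(379·1.03) = 1.593×10^-5 K/W
  R_conv,out = 1/(hA) = 1/(14.4·1.03) = 0.06742 K/W
ΣR = 0.01832 + 6.510×10^-5 + 0.5648 + 1.593×10^-5 + 0.06742 = 0.6506 K/W
Q = ΔT/ΣR = (203 °C − 24.5 °C)/0.6506 = 274 W

Q = 274 W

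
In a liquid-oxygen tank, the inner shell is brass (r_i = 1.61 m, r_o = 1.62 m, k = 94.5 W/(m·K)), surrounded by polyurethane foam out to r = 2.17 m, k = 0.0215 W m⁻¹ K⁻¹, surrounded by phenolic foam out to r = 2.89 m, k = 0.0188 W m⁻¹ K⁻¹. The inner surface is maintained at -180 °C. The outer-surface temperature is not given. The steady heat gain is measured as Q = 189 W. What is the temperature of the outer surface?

T_out = 21.3 °C

Series resistances:
  R_brass = (1/1.61 − 1/1.62)/(4πk) = 0.003834/(4π·94.5) = 3.229×10^-6 K/W
  R_polyurethane foam = (1/1.62 − 1/2.17)/(4πk) = 0.1565/(4π·0.0215) = 0.5791 K/W
  R_phenolic foam = (1/2.17 − 1/2.89)/(4πk) = 0.1148/(4π·0.0188) = 0.4860 K/W
ΣR = 1.065 K/W
ΔT = Q·ΣR = 189 × 1.065 = 201.3 K
Heat flows inward, so T_out = T_in + ΔT = -180 + 201.3 = 21.3 °C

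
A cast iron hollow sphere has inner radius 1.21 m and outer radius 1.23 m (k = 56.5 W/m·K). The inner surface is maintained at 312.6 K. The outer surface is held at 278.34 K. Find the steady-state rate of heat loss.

Q = 4πk·ΔT/(1/r₁ − 1/r₂) = 4π × 56.5 × 34.26 / (1/1.21 − 1/1.23) = 1.81×10^6 W

Q = 1.81×10^6 W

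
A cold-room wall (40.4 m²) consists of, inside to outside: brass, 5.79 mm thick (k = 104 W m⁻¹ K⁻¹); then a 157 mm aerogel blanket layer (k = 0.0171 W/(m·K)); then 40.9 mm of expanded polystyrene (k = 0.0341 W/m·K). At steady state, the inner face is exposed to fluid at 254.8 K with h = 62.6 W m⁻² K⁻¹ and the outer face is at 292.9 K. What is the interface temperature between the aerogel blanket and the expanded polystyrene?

T = 288.5 K

Treat each layer as a resistance in series:
  R_conv,in = 1/(hA) = 1/(62.6·40.4) = 3.954×10^-4 K/W
  R_brass = L/(kA) = 0.00579/(104·40.4) = 1.378×10^-6 K/W
  R_aerogel blanket = L/(kA) = 0.157/(0.0171·40.4) = 0.2273 K/W
  R_expanded polystyrene = L/(kA) = 0.0409/(0.0341·40.4) = 0.02969 K/W
ΣR = 3.954×10^-4 + 1.378×10^-6 + 0.2273 + 0.02969 = 0.2574 K/W
Q = ΔT/ΣR = (254.8 K − 292.9 K)/0.2574 = -148.0 W
From the inner boundary to the aerogel blanket/expanded polystyrene interface, ΣR_partial = 0.2277 K/W.
T_interface = T_in − Q·ΣR_partial = 254.8 K − (-148.0)(0.2277) = 288.5 K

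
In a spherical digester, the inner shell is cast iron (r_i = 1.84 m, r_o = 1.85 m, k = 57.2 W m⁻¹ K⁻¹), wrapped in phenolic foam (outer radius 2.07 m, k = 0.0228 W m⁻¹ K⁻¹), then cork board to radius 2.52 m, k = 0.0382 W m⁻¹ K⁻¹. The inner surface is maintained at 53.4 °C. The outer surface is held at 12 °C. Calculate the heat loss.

Series thermal resistances, inner to outer:
  R_cast iron = (1/1.84 − 1/1.85)/(4πk) = 0.002938/(4π·57.2) = 4.087×10^-6 K/W
  R_phenolic foam = (1/1.85 − 1/2.07)/(4πk) = 0.05745/(4π·0.0228) = 0.2005 K/W
  R_cork board = (1/2.07 − 1/2.52)/(4πk) = 0.08627/(4π·0.0382) = 0.1797 K/W
ΣR = 4.087×10^-6 + 0.2005 + 0.1797 = 0.3802 K/W
Q = ΔT/ΣR = (53.4 °C − 12 °C)/0.3802 = 109 W

Q = 109 W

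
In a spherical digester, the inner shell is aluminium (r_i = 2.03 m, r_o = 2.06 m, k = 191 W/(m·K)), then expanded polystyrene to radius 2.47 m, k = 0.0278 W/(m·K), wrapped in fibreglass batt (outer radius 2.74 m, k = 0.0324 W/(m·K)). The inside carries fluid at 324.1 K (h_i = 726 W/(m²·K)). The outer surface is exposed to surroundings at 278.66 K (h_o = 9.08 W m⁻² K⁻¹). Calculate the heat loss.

Q = 138 W

Treat each layer as a resistance in series:
  R_conv,in = 1/(4πr²h) = 1/(4π·2.03²·726) = 2.660×10^-5 K/W
  R_aluminium = (1/2.03 − 1/2.06)/(4πk) = 0.007174/(4π·191) = 2.989×10^-6 K/W
  R_expanded polystyrene = (1/2.06 − 1/2.47)/(4πk) = 0.08058/(4π·0.0278) = 0.2307 K/W
  R_fibreglass batt = (1/2.47 − 1/2.74)/(4πk) = 0.03989/(4π·0.0324) = 0.09799 K/W
  R_conv,out = 1/(4πr²h) = 1/(4π·2.74²·9.08) = 0.001167 K/W
ΣR = 2.660×10^-5 + 2.989×10^-6 + 0.2307 + 0.09799 + 0.001167 = 0.3299 K/W
Q = ΔT/ΣR = (324.1 K − 278.66 K)/0.3299 = 138 W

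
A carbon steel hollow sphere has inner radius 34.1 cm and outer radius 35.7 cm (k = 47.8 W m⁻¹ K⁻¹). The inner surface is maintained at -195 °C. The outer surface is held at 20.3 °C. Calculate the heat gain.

Q = 4πk·ΔT/(1/r₁ − 1/r₂) = 4π × 47.8 × 215.3 / (1/0.341 − 1/0.357) = 9.84×10^5 W

Q = 9.84×10^5 W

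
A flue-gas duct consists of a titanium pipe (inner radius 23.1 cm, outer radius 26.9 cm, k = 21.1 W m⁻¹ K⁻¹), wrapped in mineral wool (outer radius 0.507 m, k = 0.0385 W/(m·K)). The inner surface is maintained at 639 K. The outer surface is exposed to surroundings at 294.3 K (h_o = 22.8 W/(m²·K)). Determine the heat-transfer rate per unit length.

Series thermal resistances, inner to outer:
  R'_titanium = ln(0.269/0.231)/(2πk) = 0.1523/(2π·21.1) = 0.001149 m·K/W
  R'_mineral wool = ln(0.507/0.269)/(2πk) = 0.6338/(2π·0.0385) = 2.620 m·K/W
  R'_conv,out = 1/(2πr h) = 1/(2π·0.507·22.8) = 0.01377 m·K/W
ΣR = 0.001149 + 2.620 + 0.01377 = 2.635 m·K/W
Q' = ΔT/ΣR = (639 K − 294.3 K)/2.635 = 131 W/m

Q' = 131 W/m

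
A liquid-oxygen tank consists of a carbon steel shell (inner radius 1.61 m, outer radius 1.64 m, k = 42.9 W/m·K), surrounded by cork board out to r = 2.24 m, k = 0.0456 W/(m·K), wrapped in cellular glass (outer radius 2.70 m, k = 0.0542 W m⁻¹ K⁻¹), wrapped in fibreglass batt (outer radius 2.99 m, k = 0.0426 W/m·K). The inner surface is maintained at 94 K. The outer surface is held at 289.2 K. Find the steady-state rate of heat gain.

Treat each layer as a resistance in series:
  R_carbon steel = (1/1.61 − 1/1.64)/(4πk) = 0.01136/(4π·42.9) = 2.108×10^-5 K/W
  R_cork board = (1/1.64 − 1/2.24)/(4πk) = 0.1633/(4π·0.0456) = 0.2850 K/W
  R_cellular glass = (1/2.24 − 1/2.70)/(4πk) = 0.07606/(4π·0.0542) = 0.1117 K/W
  R_fibreglass batt = (1/2.70 − 1/2.99)/(4πk) = 0.03592/(4π·0.0426) = 0.06710 K/W
ΣR = 2.108×10^-5 + 0.2850 + 0.1117 + 0.06710 = 0.4638 K/W
Q = ΔT/ΣR = (94 K − 289.2 K)/0.4638 = -421 W
(Negative Q ⇒ heat flows inward; heat gain = 421 W.)

Q = 421 W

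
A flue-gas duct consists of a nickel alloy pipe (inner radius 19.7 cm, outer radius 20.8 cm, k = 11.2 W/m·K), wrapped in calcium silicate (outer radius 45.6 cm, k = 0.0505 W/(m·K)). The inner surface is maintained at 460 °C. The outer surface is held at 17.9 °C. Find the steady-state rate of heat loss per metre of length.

Q' = 179 W/m

Series thermal resistances, inner to outer:
  R'_nickel alloy = ln(0.208/0.197)/(2πk) = 0.05433/(2π·11.2) = 7.721×10^-4 m·K/W
  R'_calcium silicate = ln(0.456/0.208)/(2πk) = 0.7850/(2π·0.0505) = 2.474 m·K/W
ΣR = 7.721×10^-4 + 2.474 = 2.475 m·K/W
Q' = ΔT/ΣR = (460 °C − 17.9 °C)/2.475 = 179 W/m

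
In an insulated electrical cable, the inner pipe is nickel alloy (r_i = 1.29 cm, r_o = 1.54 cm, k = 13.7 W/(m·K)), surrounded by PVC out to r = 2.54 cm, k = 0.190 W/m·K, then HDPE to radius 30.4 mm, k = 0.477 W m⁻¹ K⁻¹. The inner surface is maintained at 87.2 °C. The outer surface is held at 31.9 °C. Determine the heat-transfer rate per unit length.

Treat each layer as a resistance in series:
  R'_nickel alloy = ln(0.0154/0.0129)/(2πk) = 0.1771/(2π·13.7) = 0.002058 m·K/W
  R'_PVC = ln(0.0254/0.0154)/(2πk) = 0.5004/(2π·0.190) = 0.4191 m·K/W
  R'_HDPE = ln(0.0304/0.0254)/(2πk) = 0.1797/(2π·0.477) = 0.05996 m·K/W
ΣR = 0.002058 + 0.4191 + 0.05996 = 0.4811 m·K/W
Q' = ΔT/ΣR = (87.2 °C − 31.9 °C)/0.4811 = 115 W/m

Q' = 115 W/m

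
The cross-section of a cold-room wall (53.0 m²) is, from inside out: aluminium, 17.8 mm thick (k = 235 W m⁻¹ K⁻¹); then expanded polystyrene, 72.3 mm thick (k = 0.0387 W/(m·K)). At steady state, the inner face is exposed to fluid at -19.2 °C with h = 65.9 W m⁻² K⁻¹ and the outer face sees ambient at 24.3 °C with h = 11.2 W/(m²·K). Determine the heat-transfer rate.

Treat each layer as a resistance in series:
  R_conv,in = 1/(hA) = 1/(65.9·53.0) = 2.863×10^-4 K/W
  R_aluminium = L/(kA) = 0.0178/(235·53.0) = 1.429×10^-6 K/W
  R_expanded polystyrene = L/(kA) = 0.0723/(0.0387·53.0) = 0.03525 K/W
  R_conv,out = 1/(hA) = 1/(11.2·53.0) = 0.001685 K/W
ΣR = 2.863×10^-4 + 1.429×10^-6 + 0.03525 + 0.001685 = 0.03722 K/W
Q = ΔT/ΣR = (-19.2 °C − 24.3 °C)/0.03722 = -1170 W
(Negative Q ⇒ heat flows inward; heat gain = 1170 W.)

Q = 1170 W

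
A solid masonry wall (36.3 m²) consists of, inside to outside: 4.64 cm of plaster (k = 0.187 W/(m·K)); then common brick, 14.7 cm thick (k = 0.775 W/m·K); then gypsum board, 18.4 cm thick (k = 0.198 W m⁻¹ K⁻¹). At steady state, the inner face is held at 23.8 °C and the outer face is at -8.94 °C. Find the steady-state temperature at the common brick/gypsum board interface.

Treat each layer as a resistance in series:
  R_plaster = L/(kA) = 0.0464/(0.187·36.3) = 0.006835 K/W
  R_common brick = L/(kA) = 0.147/(0.775·36.3) = 0.005225 K/W
  R_gypsum board = L/(kA) = 0.184/(0.198·36.3) = 0.02560 K/W
ΣR = 0.006835 + 0.005225 + 0.02560 = 0.03766 K/W
Q = ΔT/ΣR = (23.8 °C − -8.94 °C)/0.03766 = 869.4 W
From the inner boundary to the common brick/gypsum board interface, ΣR_partial = 0.01206 K/W.
T_interface = T_in − Q·ΣR_partial = 23.8 °C − (869.4)(0.01206) = 13.3 °C

T = 13.3 °C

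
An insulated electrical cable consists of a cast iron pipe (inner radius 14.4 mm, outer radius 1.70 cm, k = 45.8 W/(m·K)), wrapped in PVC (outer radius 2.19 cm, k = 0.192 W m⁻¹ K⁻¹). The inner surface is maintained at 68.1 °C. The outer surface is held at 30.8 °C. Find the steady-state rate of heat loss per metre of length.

Treat each layer as a resistance in series:
  R'_cast iron = ln(0.0170/0.0144)/(2πk) = 0.1660/(2π·45.8) = 5.768×10^-4 m·K/W
  R'_PVC = ln(0.0219/0.0170)/(2πk) = 0.2533/(2π·0.192) = 0.2099 m·K/W
ΣR = 5.768×10^-4 + 0.2099 = 0.2105 m·K/W
Q' = ΔT/ΣR = (68.1 °C − 30.8 °C)/0.2105 = 177 W/m

Q' = 177 W/m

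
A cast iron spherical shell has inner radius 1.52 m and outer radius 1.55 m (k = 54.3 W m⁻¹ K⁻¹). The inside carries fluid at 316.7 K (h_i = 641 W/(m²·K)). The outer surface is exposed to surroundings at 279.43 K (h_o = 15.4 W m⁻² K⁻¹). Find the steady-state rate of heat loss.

Series thermal resistances, inner to outer:
  R_conv,in = 1/(4πr²h) = 1/(4π·1.52²·641) = 5.373×10^-5 K/W
  R_cast iron = (1/1.52 − 1/1.55)/(4πk) = 0.01273/(4π·54.3) = 1.866×10^-5 K/W
  R_conv,out = 1/(4πr²h) = 1/(4π·1.55²·15.4) = 0.002151 K/W
ΣR = 5.373×10^-5 + 1.866×10^-5 + 0.002151 = 0.002223 K/W
Q = ΔT/ΣR = (316.7 K − 279.43 K)/0.002223 = 16800 W

Q = 16.8 kW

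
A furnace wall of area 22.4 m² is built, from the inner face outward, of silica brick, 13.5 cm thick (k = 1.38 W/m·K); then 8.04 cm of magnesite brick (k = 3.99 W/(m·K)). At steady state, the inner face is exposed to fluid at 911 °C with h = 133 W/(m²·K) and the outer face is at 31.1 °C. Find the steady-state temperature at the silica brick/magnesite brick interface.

Resistance network (inner→outer):
  R_conv,in = 1/(hA) = 1/(133·22.4) = 3.357×10^-4 K/W
  R_silica brick = L/(kA) = 0.135/(1.38·22.4) = 0.004367 K/W
  R_magnesite brick = L/(kA) = 0.0804/(3.99·22.4) = 8.996×10^-4 K/W
ΣR = 3.357×10^-4 + 0.004367 + 8.996×10^-4 = 0.005602 K/W
Q = ΔT/ΣR = (911 °C − 31.1 °C)/0.005602 = 1.571×10^5 W
From the inner boundary to the silica brick/magnesite brick interface, ΣR_partial = 0.004703 K/W.
T_interface = T_in − Q·ΣR_partial = 911 °C − (1.571×10^5)(0.004703) = 172 °C

T = 172 °C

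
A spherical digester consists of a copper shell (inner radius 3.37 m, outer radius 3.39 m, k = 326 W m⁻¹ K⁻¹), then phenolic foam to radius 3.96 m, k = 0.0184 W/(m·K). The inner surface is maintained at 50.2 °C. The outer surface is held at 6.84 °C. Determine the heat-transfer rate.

Q = 236 W

Series thermal resistances, inner to outer:
  R_copper = (1/3.37 − 1/3.39)/(4πk) = 0.001751/(4π·326) = 4.273×10^-7 K/W
  R_phenolic foam = (1/3.39 − 1/3.96)/(4πk) = 0.04246/(4π·0.0184) = 0.1836 K/W
ΣR = 4.273×10^-7 + 0.1836 = 0.1836 K/W
Q = ΔT/ΣR = (50.2 °C − 6.84 °C)/0.1836 = 236 W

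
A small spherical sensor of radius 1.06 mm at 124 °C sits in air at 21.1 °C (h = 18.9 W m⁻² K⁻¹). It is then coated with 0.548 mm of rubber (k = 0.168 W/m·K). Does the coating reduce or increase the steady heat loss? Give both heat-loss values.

increases: 0.0275 → 0.0578 W

Critical radius for a sphere: r_cr = 2k/h = 0.0178 m = 1.78 cm.
Outer radius after coating: r₂ = 0.00106 + 5.48×10^-4 = 0.001608 m.
Since r₁ < r_cr and r₂ ≤ r_cr, the coating moves toward the maximum at r_cr — heat loss rises.
Bare: R = 1/(4πr₁²h) = 3747 K/W; Q = 102.9/3747 = 0.0275 W.
Coated: R = R_cond + R_conv = 1781 K/W; Q = 102.9/1781 = 0.0578 W.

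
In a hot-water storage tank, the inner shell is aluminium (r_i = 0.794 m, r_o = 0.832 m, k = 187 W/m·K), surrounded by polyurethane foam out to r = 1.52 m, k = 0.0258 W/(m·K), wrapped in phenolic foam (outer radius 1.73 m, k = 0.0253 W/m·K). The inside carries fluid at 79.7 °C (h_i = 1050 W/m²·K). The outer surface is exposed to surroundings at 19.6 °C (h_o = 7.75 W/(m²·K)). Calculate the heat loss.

Q = 31.1 W

Series thermal resistances, inner to outer:
  R_conv,in = 1/(4πr²h) = 1/(4π·0.794²·1050) = 1.202×10^-4 K/W
  R_aluminium = (1/0.794 − 1/0.832)/(4πk) = 0.05752/(4π·187) = 2.448×10^-5 K/W
  R_polyurethane foam = (1/0.832 − 1/1.52)/(4πk) = 0.5440/(4π·0.0258) = 1.678 K/W
  R_phenolic foam = (1/1.52 − 1/1.73)/(4πk) = 0.07986/(4π·0.0253) = 0.2512 K/W
  R_conv,out = 1/(4πr²h) = 1/(4π·1.73²·7.75) = 0.003431 K/W
ΣR = 1.202×10^-4 + 2.448×10^-5 + 1.678 + 0.2512 + 0.003431 = 1.933 K/W
Q = ΔT/ΣR = (79.7 °C − 19.6 °C)/1.933 = 31.1 W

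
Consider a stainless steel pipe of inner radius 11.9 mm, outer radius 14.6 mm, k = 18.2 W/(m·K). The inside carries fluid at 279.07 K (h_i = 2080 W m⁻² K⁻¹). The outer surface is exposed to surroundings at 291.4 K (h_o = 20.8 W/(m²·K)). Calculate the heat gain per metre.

Q' = 23.2 W/m

Series thermal resistances, inner to outer:
  R'_conv,in = 1/(2πr h) = 1/(2π·0.0119·2080) = 0.006430 m·K/W
  R'_stainless steel = ln(0.0146/0.0119)/(2πk) = 0.2045/(2π·18.2) = 0.001788 m·K/W
  R'_conv,out = 1/(2πr h) = 1/(2π·0.0146·20.8) = 0.5241 m·K/W
ΣR = 0.006430 + 0.001788 + 0.5241 = 0.5323 m·K/W
Q' = ΔT/ΣR = (279.07 K − 291.4 K)/0.5323 = -23.2 W/m
(Negative Q' ⇒ heat flows inward; heat gain = 23.2 W/m.)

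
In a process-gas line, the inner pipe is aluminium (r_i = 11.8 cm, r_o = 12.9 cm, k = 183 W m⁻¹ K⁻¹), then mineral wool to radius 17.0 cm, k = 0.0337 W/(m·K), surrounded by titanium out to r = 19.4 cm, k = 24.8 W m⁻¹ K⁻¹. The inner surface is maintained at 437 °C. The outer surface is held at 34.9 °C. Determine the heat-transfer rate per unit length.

Series thermal resistances, inner to outer:
  R'_aluminium = ln(0.129/0.118)/(2πk) = 0.08913/(2π·183) = 7.751×10^-5 m·K/W
  R'_mineral wool = ln(0.170/0.129)/(2πk) = 0.2760/(2π·0.0337) = 1.303 m·K/W
  R'_titanium = ln(0.194/0.170)/(2πk) = 0.1321/(2π·24.8) = 8.475×10^-4 m·K/W
ΣR = 7.751×10^-5 + 1.303 + 8.475×10^-4 = 1.304 m·K/W
Q' = ΔT/ΣR = (437 °C − 34.9 °C)/1.304 = 308 W/m

Q' = 308 W/m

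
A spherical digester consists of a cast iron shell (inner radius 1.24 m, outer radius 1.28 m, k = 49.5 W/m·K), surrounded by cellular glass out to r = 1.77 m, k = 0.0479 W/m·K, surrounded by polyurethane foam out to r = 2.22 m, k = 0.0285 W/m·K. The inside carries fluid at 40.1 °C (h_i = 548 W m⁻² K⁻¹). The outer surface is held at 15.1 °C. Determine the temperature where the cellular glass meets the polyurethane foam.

T = 26.9 °C

Series thermal resistances, inner to outer:
  R_conv,in = 1/(4πr²h) = 1/(4π·1.24²·548) = 9.444×10^-5 K/W
  R_cast iron = (1/1.24 − 1/1.28)/(4πk) = 0.02520/(4π·49.5) = 4.051×10^-5 K/W
  R_cellular glass = (1/1.28 − 1/1.77)/(4πk) = 0.2163/(4π·0.0479) = 0.3593 K/W
  R_polyurethane foam = (1/1.77 − 1/2.22)/(4πk) = 0.1145/(4π·0.0285) = 0.3198 K/W
ΣR = 9.444×10^-5 + 4.051×10^-5 + 0.3593 + 0.3198 = 0.6792 K/W
Q = ΔT/ΣR = (40.1 °C − 15.1 °C)/0.6792 = 36.81 W
From the inner boundary to the cellular glass/polyurethane foam interface, ΣR_partial = 0.3594 K/W.
T_interface = T_in − Q·ΣR_partial = 40.1 °C − (36.81)(0.3594) = 26.9 °C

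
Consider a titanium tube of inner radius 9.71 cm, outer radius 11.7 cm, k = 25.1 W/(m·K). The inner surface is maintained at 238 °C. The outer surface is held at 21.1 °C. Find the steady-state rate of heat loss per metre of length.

Q' = 2πk·ΔT/ln(r₂/r₁) = 2π × 25.1 × 216.9 / ln(0.117/0.0971) = 1.83×10^5 W/m

Q' = 1.83×10^5 W/m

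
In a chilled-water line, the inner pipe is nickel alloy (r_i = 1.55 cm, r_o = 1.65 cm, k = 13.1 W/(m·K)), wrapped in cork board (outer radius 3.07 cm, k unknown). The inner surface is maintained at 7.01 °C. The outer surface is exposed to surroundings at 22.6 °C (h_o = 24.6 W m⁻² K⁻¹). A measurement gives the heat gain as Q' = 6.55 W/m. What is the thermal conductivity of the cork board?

k = 0.0456 W/m·K

ΣR = ΔT/Q' = |7.01 − 22.6|/6.55 = 2.380 m·K/W
Known resistances:
  R'_nickel alloy = ln(0.0165/0.0155)/(2πk) = 0.06252/(2π·13.1) = 7.596×10^-4 m·K/W
  R'_conv,out = 1/(2πr h) = 1/(2π·0.0307·24.6) = 0.2107 m·K/W
R_cork board = ΣR − ΣR_known = 2.380 − 0.2115 = 2.168 m·K/W
ln(r₂/r₁)/(2πk) = 2.168 ⇒ k = 0.6209/(2π·2.168) = 0.0456 W/m·K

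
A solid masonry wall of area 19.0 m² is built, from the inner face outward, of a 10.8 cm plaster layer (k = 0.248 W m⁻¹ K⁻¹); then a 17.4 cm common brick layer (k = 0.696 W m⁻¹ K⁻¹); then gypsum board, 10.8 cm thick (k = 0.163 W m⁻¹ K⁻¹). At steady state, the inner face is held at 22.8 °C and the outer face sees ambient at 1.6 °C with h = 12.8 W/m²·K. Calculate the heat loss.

Q = 282 W

Resistance network (inner→outer):
  R_plaster = L/(kA) = 0.108/(0.248·19.0) = 0.02292 K/W
  R_common brick = L/(kA) = 0.174/(0.696·19.0) = 0.01316 K/W
  R_gypsum board = L/(kA) = 0.108/(0.163·19.0) = 0.03487 K/W
  R_conv,out = 1/(hA) = 1/(12.8·19.0) = 0.004112 K/W
ΣR = 0.02292 + 0.01316 + 0.03487 + 0.004112 = 0.07506 K/W
Q = ΔT/ΣR = (22.8 °C − 1.6 °C)/0.07506 = 282 W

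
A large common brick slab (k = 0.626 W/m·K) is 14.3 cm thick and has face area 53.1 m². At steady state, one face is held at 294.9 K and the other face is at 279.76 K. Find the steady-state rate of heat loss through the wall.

Q = kA·ΔT/L = 0.626 × 53.1 × |294.9 K − 279.76 K| / 0.143 = 3520 W

Q = 3.52 kW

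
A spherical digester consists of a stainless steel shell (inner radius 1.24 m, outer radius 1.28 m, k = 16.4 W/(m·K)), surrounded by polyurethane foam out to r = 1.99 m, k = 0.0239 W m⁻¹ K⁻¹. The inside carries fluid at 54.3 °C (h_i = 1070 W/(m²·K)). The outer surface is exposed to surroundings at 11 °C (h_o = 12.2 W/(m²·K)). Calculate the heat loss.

Series thermal resistances, inner to outer:
  R_conv,in = 1/(4πr²h) = 1/(4π·1.24²·1070) = 4.837×10^-5 K/W
  R_stainless steel = (1/1.24 − 1/1.28)/(4πk) = 0.02520/(4π·16.4) = 1.223×10^-4 K/W
  R_polyurethane foam = (1/1.28 − 1/1.99)/(4πk) = 0.2787/(4π·0.0239) = 0.9281 K/W
  R_conv,out = 1/(4πr²h) = 1/(4π·1.99²·12.2) = 0.001647 K/W
ΣR = 4.837×10^-5 + 1.223×10^-4 + 0.9281 + 0.001647 = 0.9299 K/W
Q = ΔT/ΣR = (54.3 °C − 11 °C)/0.9299 = 46.6 W

Q = 46.6 W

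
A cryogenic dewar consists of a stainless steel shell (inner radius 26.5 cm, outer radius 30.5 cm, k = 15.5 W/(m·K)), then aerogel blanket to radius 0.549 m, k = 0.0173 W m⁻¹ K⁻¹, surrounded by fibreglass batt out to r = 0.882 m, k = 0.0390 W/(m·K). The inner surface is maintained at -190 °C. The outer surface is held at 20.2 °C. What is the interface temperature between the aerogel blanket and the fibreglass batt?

T = -16.2 °C

Series thermal resistances, inner to outer:
  R_stainless steel = (1/0.265 − 1/0.305)/(4πk) = 0.4949/(4π·15.5) = 0.002541 K/W
  R_aerogel blanket = (1/0.305 − 1/0.549)/(4πk) = 1.457/(4π·0.0173) = 6.703 K/W
  R_fibreglass batt = (1/0.549 − 1/0.882)/(4πk) = 0.6877/(4π·0.0390) = 1.403 K/W
ΣR = 0.002541 + 6.703 + 1.403 = 8.109 K/W
Q = ΔT/ΣR = (-190 °C − 20.2 °C)/8.109 = -25.92 W
From the inner boundary to the aerogel blanket/fibreglass batt interface, ΣR_partial = 6.706 K/W.
T_interface = T_in − Q·ΣR_partial = -190 °C − (-25.92)(6.706) = -16.2 °C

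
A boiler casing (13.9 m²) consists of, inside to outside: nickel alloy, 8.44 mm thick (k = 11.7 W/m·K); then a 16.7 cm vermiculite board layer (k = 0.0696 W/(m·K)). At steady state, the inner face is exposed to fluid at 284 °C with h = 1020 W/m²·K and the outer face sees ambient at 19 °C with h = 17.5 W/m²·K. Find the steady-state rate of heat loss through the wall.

Series thermal resistances, inner to outer:
  R_conv,in = 1/(hA) = 1/(1020·13.9) = 7.053×10^-5 K/W
  R_nickel alloy = L/(kA) = 0.00844/(11.7·13.9) = 5.190×10^-5 K/W
  R_vermiculite board = L/(kA) = 0.167/(0.0696·13.9) = 0.1726 K/W
  R_conv,out = 1/(hA) = 1/(17.5·13.9) = 0.004111 K/W
ΣR = 7.053×10^-5 + 5.190×10^-5 + 0.1726 + 0.004111 = 0.1768 K/W
Q = ΔT/ΣR = (284 °C − 19 °C)/0.1768 = 1500 W

Q = 1500 W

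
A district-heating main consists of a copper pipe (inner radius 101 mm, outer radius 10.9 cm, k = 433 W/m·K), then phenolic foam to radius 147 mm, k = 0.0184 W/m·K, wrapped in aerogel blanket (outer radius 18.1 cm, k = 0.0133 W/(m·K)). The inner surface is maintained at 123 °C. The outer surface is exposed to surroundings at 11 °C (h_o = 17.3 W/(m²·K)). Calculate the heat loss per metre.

Resistance network (inner→outer):
  R'_copper = ln(0.109/0.101)/(2πk) = 0.07623/(2π·433) = 2.802×10^-5 m·K/W
  R'_phenolic foam = ln(0.147/0.109)/(2πk) = 0.2991/(2π·0.0184) = 2.587 m·K/W
  R'_aerogel blanket = ln(0.181/0.147)/(2πk) = 0.2081/(2π·0.0133) = 2.490 m·K/W
  R'_conv,out = 1/(2πr h) = 1/(2π·0.181·17.3) = 0.05083 m·K/W
ΣR = 2.802×10^-5 + 2.587 + 2.490 + 0.05083 = 5.128 m·K/W
Q' = ΔT/ΣR = (123 °C − 11 °C)/5.128 = 21.8 W/m

Q' = 21.8 W/m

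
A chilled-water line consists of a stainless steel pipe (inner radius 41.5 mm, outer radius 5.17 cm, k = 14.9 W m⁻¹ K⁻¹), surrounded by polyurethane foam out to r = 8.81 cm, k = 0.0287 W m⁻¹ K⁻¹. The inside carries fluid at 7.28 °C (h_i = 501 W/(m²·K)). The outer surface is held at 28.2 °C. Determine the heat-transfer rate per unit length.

Resistance network (inner→outer):
  R'_conv,in = 1/(2πr h) = 1/(2π·0.0415·501) = 0.007655 m·K/W
  R'_stainless steel = ln(0.0517/0.0415)/(2πk) = 0.2198/(2π·14.9) = 0.002347 m·K/W
  R'_polyurethane foam = ln(0.0881/0.0517)/(2πk) = 0.5330/(2π·0.0287) = 2.956 m·K/W
ΣR = 0.007655 + 0.002347 + 2.956 = 2.966 m·K/W
Q' = ΔT/ΣR = (7.28 °C − 28.2 °C)/2.966 = -7.05 W/m
(Negative Q' ⇒ heat flows inward; heat gain = 7.05 W/m.)

Q' = 7.05 W/m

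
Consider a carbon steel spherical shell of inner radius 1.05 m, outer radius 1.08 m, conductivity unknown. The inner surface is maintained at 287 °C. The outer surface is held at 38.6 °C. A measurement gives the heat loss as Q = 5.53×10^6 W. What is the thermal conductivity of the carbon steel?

k = 46.9 W/m·K

ΣR = ΔT/Q = |287 − 38.6|/5.53×10^6 = 4.492×10^-5 K/W
(1/r₁−1/r₂)/(4πk) = 4.492×10^-5 ⇒ k = 0.02646/(4π·4.492×10^-5) = 46.9 W/m·K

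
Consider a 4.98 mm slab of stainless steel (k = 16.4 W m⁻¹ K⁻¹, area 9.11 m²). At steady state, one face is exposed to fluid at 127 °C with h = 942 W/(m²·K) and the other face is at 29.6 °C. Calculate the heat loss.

Q = 650 kW

Resistance network (inner→outer):
  R_conv,in = 1/(hA) = 1/(942·9.11) = 1.165×10^-4 K/W
  R_stainless steel = L/(kA) = 0.00498/(16.4·9.11) = 3.333×10^-5 K/W
ΣR = 1.165×10^-4 + 3.333×10^-5 = 1.498×10^-4 K/W
Q = ΔT/ΣR = (127 °C − 29.6 °C)/1.498×10^-4 = 6.50×10^5 W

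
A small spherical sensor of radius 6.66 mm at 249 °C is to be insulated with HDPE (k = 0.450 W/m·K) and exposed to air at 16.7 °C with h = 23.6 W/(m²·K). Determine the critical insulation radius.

For a sphere, r_cr = 2k_ins/h = 2·0.450/23.6 = 0.0381 m = 3.81 cm

r_cr = 3.81 cm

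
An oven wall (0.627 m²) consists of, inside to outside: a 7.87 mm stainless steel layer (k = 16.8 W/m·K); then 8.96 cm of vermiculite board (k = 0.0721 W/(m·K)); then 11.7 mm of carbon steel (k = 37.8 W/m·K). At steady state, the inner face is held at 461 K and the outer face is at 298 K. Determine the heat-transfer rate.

Q = 82.2 W

Series thermal resistances, inner to outer:
  R_stainless steel = L/(kA) = 0.00787/(16.8·0.627) = 7.471×10^-4 K/W
  R_vermiculite board = L/(kA) = 0.0896/(0.0721·0.627) = 1.982 K/W
  R_carbon steel = L/(kA) = 0.0117/(37.8·0.627) = 4.937×10^-4 K/W
ΣR = 7.471×10^-4 + 1.982 + 4.937×10^-4 = 1.983 K/W
Q = ΔT/ΣR = (461 K − 298 K)/1.983 = 82.2 W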